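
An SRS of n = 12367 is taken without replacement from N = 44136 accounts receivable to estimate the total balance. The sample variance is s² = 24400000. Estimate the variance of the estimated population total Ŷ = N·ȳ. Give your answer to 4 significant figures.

Var(Ŷ) = N²·Var(ȳ) = N²·(1 − n/N)·s²/n.
f = 12367/44136 = 0.28020210; Var(ȳ) = 0.71979790·24400000/12367 = 1420.156.
Var(Ŷ) = 44136² · 1420.156 = 2.7664447 × 10^12.

2.766 × 10^12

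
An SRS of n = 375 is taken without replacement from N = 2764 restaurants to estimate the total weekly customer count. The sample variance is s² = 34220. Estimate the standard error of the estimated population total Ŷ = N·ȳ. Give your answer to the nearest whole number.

Var(Ŷ) = N²·Var(ȳ) = N²·(1 − n/N)·s²/n.
f = 375/2764 = 0.13567294; Var(ȳ) = 0.86432706·34220/375 = 78.872726.
Var(Ŷ) = 2764² · 78.872726 = 6.0256365 × 10^8.
SE(Ŷ) = √(6.0256365 × 10^8) = 24547.

24547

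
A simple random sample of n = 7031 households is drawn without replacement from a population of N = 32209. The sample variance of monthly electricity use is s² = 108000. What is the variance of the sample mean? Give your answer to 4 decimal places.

12.0074

Under SRS without replacement, Var(ȳ) = (1 − f)·s²/n with f = n/N = 7031/32209 = 0.21829302.
Var(ȳ) = (1 − 0.21829302)·108000/7031 = 0.78170698·15.360546 = 12.007446.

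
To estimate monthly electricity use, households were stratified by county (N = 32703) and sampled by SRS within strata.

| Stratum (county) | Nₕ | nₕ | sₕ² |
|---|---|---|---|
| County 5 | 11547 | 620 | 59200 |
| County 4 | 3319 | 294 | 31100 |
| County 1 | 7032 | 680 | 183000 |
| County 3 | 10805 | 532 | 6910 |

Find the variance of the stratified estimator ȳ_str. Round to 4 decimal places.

24.8457

Var(ȳ_str) = Σₕ Wₕ²(1 − fₕ)sₕ²/nₕ with Wₕ = Nₕ/N, N = 32703.
County 5: Wₕ = 0.35308687; term = 0.35308687²·(1 − 0.05369360)·59200/620 = 11.264838.
County 4: Wₕ = 0.10148916; term = 0.10148916²·(1 − 0.08858090)·31100/294 = 0.99304859.
County 1: Wₕ = 0.21502614; term = 0.21502614²·(1 − 0.09670080)·183000/680 = 11.239742.
County 3: Wₕ = 0.33039782; term = 0.33039782²·(1 − 0.04923646)·6910/532 = 1.3480726.
Sum = 24.845701.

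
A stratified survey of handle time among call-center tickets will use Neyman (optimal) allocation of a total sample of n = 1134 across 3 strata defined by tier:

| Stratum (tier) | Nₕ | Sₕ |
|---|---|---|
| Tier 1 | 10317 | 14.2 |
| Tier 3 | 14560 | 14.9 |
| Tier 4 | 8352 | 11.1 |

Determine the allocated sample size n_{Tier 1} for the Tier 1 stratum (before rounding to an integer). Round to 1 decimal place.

364.2

Neyman allocation: nₕ = n·NₕSₕ / Σⱼ NⱼSⱼ.
Σ NⱼSⱼ = 10317·14.2 + 14560·14.9 + 8352·11.1 = 456152.6.
n_{Tier 1} = 1134·10317·14.2 / 456152.6 = 364.2.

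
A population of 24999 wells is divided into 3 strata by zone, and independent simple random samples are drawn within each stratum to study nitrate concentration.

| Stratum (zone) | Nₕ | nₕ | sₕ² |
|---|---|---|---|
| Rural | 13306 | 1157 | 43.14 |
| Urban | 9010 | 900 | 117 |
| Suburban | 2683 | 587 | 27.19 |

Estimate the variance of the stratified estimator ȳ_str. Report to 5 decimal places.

Var(ȳ_str) = Σₕ Wₕ²(1 − fₕ)sₕ²/nₕ with Wₕ = Nₕ/N, N = 24999.
Rural: Wₕ = 0.53226129; term = 0.53226129²·(1 − 0.08695325)·43.14/1157 = 0.0096447186.
Urban: Wₕ = 0.36041442; term = 0.36041442²·(1 − 0.09988901)·117/900 = 0.015200005.
Suburban: Wₕ = 0.10732429; term = 0.10732429²·(1 − 0.21878494)·27.19/587 = 4.1680967 × 10^-4.
Sum = 0.025261533.

0.02526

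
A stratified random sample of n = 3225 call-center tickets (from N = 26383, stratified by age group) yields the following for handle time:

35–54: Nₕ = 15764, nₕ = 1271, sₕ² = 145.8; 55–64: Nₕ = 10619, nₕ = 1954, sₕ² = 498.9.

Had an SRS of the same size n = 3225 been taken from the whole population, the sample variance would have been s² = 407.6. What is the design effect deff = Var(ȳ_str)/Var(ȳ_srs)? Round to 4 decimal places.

0.6436

Var(ȳ_str) = Σ Wₕ²(1−fₕ)sₕ²/nₕ with Wₕ = Nₕ/26383:
  35–54: (15764/26383)²·(1−1271/15764)·145.8/1271 = 0.037652025
  55–64: (10619/26383)²·(1−1954/10619)·498.9/1954 = 0.033751477
  → Var(ȳ_str) = 0.071403502.
Var(ȳ_srs) = (1 − 3225/26383)·407.6/3225 = 0.11093825.
deff = 0.071403502 / 0.11093825 = 0.6436.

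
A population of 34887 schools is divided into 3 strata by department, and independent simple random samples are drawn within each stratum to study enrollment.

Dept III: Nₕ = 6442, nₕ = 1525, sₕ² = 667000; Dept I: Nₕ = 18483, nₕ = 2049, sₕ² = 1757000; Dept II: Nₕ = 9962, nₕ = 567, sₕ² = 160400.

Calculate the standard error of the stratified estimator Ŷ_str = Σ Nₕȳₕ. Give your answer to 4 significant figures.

548400

Var(Ŷ_str) = Σₕ Nₕ²(1 − fₕ)sₕ²/nₕ.
Dept III: 6442²·(1 − 1525/6442)·667000/1525 = 1.3854055 × 10^10.
Dept I: 18483²·(1 − 2049/18483)·1757000/2049 = 2.6046271 × 10^11.
Dept II: 9962²·(1 − 567/9962)·160400/567 = 2.6476747 × 10^10.
Sum = 3.0079351 × 10^11.
SE = √(3.0079351 × 10^11) = 548400.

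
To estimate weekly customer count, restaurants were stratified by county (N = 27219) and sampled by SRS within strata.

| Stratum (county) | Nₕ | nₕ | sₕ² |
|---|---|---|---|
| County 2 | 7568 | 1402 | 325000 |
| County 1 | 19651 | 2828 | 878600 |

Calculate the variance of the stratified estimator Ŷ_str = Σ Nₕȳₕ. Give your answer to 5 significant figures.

1.1352 × 10^11

Var(Ŷ_str) = Σₕ Nₕ²(1 − fₕ)sₕ²/nₕ.
County 2: 7568²·(1 − 1402/7568)·325000/1402 = 1.0817328 × 10^10.
County 1: 19651²·(1 − 2828/19651)·878600/2828 = 1.0270696 × 10^11.
Sum = 1.1352429 × 10^11.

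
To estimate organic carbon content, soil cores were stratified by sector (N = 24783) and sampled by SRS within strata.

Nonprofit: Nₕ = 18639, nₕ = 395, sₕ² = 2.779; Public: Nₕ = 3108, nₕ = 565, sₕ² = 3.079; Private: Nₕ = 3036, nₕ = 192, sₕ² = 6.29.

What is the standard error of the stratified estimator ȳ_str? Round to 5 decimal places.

0.06653

Var(ȳ_str) = Σₕ Wₕ²(1 − fₕ)sₕ²/nₕ with Wₕ = Nₕ/N, N = 24783.
Nonprofit: Wₕ = 0.75208812; term = 0.75208812²·(1 − 0.02119212)·2.779/395 = 0.0038951696.
Public: Wₕ = 0.12540855; term = 0.12540855²·(1 − 0.18178893)·3.079/565 = 7.0126289 × 10^-5.
Private: Wₕ = 0.12250333; term = 0.12250333²·(1 − 0.06324111)·6.29/192 = 4.6054601 × 10^-4.
Sum = 0.0044258419.
SE = √(0.0044258419) = 0.06653.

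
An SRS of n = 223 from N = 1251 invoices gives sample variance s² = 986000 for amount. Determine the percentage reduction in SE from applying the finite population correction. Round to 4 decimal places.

9.3500

f = n/N = 223/1251 = 0.17825739.
SE_no-fpc = √(s²/n) = 66.494546; SE_fpc = √((1−f)s²/n) = 60.277319.
Ratio = √(1−f) = 0.90650020. Reduction = 100·(1 − 0.90650020) = 9.3500%.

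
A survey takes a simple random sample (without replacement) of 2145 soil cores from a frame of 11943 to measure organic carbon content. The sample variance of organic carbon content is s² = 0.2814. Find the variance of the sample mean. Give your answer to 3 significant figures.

Under SRS without replacement, Var(ȳ) = (1 − f)·s²/n with f = n/N = 2145/11943 = 0.17960311.
Var(ȳ) = (1 − 0.17960311)·0.2814/2145 = 0.82039689·1.3118881 × 10^-4 = 1.0762689 × 10^-4.

1.08 × 10^-4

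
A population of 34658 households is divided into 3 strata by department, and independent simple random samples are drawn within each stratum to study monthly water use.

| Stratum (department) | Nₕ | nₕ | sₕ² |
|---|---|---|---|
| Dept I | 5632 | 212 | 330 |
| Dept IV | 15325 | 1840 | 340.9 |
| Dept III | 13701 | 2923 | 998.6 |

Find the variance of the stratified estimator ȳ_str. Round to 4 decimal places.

0.1134

Var(ȳ_str) = Σₕ Wₕ²(1 − fₕ)sₕ²/nₕ with Wₕ = Nₕ/N, N = 34658.
Dept I: Wₕ = 0.16250216; term = 0.16250216²·(1 − 0.03764205)·330/212 = 0.039557881.
Dept IV: Wₕ = 0.44217785; term = 0.44217785²·(1 − 0.12006525)·340.9/1840 = 0.031875251.
Dept III: Wₕ = 0.39531998; term = 0.39531998²·(1 − 0.21334209)·998.6/2923 = 0.041999701.
Sum = 0.11343283.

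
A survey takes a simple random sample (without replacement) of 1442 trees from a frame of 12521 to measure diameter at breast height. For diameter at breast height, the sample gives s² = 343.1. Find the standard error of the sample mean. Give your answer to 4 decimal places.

0.4588

Under SRS without replacement, Var(ȳ) = (1 − f)·s²/n with f = n/N = 1442/12521 = 0.11516652.
Var(ȳ) = (1 − 0.11516652)·343.1/1442 = 0.88483348·0.23793343 = 0.21053146.
SE(ȳ) = √(0.21053146) = 0.4588.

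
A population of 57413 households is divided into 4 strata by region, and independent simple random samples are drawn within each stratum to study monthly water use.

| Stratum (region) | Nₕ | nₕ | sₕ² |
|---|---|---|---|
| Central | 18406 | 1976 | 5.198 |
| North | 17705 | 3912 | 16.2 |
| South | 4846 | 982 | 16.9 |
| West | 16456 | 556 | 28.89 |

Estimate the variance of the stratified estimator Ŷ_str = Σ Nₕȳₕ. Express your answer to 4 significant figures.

Var(Ŷ_str) = Σₕ Nₕ²(1 − fₕ)sₕ²/nₕ.
Central: 18406²·(1 − 1976/18406)·5.198/1976 = 795511.23.
North: 17705²·(1 − 3912/17705)·16.2/3912 = 1.0112786 × 10^6.
South: 4846²·(1 − 982/4846)·16.9/982 = 322252.09.
West: 16456²·(1 − 556/16456)·28.89/556 = 1.3595468 × 10^7.
Sum = 1.572451 × 10^7.

1.572 × 10^7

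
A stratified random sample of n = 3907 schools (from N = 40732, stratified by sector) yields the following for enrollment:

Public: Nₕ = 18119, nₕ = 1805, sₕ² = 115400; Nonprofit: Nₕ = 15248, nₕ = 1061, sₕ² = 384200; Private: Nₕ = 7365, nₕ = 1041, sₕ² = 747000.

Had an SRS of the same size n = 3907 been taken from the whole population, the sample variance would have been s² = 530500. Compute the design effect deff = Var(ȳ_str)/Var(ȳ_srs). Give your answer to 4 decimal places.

0.6415

Var(ȳ_str) = Σ Wₕ²(1−fₕ)sₕ²/nₕ with Wₕ = Nₕ/40732:
  Public: (18119/40732)²·(1−1805/18119)·115400/1805 = 11.390737
  Nonprofit: (15248/40732)²·(1−1061/15248)·384200/1061 = 47.214344
  Private: (7365/40732)²·(1−1041/7365)·747000/1041 = 20.144803
  → Var(ȳ_str) = 78.749884.
Var(ȳ_srs) = (1 − 3907/40732)·530500/3907 = 122.75777.
deff = 78.749884 / 122.75777 = 0.6415.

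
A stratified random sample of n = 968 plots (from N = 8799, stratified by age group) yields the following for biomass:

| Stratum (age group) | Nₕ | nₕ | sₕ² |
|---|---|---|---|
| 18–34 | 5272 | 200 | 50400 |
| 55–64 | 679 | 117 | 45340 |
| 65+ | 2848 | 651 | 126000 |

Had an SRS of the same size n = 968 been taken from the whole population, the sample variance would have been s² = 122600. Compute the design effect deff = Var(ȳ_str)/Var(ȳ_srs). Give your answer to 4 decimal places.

Var(ȳ_str) = Σ Wₕ²(1−fₕ)sₕ²/nₕ with Wₕ = Nₕ/8799:
  18–34: (5272/8799)²·(1−200/5272)·50400/200 = 87.033921
  55–64: (679/8799)²·(1−117/679)·45340/117 = 1.9100077
  65+: (2848/8799)²·(1−651/2848)·126000/651 = 15.642025
  → Var(ȳ_str) = 104.58595.
Var(ȳ_srs) = (1 − 968/8799)·122600/968 = 112.71949.
deff = 104.58595 / 112.71949 = 0.9278.

0.9278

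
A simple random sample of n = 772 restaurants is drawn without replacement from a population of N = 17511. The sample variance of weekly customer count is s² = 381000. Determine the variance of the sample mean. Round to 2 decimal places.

471.77

Under SRS without replacement, Var(ȳ) = (1 − f)·s²/n with f = n/N = 772/17511 = 0.04408657.
Var(ȳ) = (1 − 0.04408657)·381000/772 = 0.95591343·493.52332 = 471.76556.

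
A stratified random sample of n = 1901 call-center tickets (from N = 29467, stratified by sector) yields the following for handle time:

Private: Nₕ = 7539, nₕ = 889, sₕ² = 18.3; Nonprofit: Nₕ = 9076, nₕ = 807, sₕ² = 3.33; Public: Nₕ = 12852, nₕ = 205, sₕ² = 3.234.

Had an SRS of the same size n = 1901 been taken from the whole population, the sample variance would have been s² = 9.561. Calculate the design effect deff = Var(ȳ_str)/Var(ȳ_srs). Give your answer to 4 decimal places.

0.9561

Var(ȳ_str) = Σ Wₕ²(1−fₕ)sₕ²/nₕ with Wₕ = Nₕ/29467:
  Private: (7539/29467)²·(1−889/7539)·18.3/889 = 0.0011885375
  Nonprofit: (9076/29467)²·(1−807/9076)·3.33/807 = 3.5665337 × 10^-4
  Public: (12852/29467)²·(1−205/12852)·3.234/205 = 0.0029530619
  → Var(ȳ_str) = 0.0044982528.
Var(ȳ_srs) = (1 − 1901/29467)·9.561/1901 = 0.0047049935.
deff = 0.0044982528 / 0.0047049935 = 0.9561.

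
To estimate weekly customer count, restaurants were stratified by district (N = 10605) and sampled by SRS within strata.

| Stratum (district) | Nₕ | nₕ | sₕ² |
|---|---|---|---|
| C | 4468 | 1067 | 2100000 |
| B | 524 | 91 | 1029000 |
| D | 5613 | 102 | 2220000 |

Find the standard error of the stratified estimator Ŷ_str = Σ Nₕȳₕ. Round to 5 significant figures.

840070

Var(Ŷ_str) = Σₕ Nₕ²(1 − fₕ)sₕ²/nₕ.
C: 4468²·(1 − 1067/4468)·2100000/1067 = 2.9907125 × 10^10.
B: 524²·(1 − 91/524)·1029000/91 = 2.5656249 × 10^9.
D: 5613²·(1 − 102/5613)·2220000/102 = 6.7325294 × 10^11.
Sum = 7.0572569 × 10^11.
SE = √(7.0572569 × 10^11) = 840070.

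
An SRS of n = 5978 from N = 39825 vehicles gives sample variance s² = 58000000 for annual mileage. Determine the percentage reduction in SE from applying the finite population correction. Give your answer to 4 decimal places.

7.8103

f = n/N = 5978/39825 = 0.15010672.
SE_no-fpc = √(s²/n) = 98.499957; SE_fpc = √((1−f)s²/n) = 90.806772.
Ratio = √(1−f) = 0.92189657. Reduction = 100·(1 − 0.92189657) = 7.8103%.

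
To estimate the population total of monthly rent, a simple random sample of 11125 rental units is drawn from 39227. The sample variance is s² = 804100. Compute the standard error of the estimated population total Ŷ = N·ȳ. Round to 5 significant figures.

282270

Var(Ŷ) = N²·Var(ȳ) = N²·(1 − n/N)·s²/n.
f = 11125/39227 = 0.28360568; Var(ȳ) = 0.71639432·804100/11125 = 51.780016.
Var(Ŷ) = 39227² · 51.780016 = 7.9676889 × 10^10.
SE(Ŷ) = √(7.9676889 × 10^10) = 282270.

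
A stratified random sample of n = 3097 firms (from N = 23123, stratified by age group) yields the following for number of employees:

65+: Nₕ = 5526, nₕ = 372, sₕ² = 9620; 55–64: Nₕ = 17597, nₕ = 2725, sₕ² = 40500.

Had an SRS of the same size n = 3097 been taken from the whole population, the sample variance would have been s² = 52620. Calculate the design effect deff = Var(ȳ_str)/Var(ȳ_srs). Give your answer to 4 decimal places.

Var(ȳ_str) = Σ Wₕ²(1−fₕ)sₕ²/nₕ with Wₕ = Nₕ/23123:
  65+: (5526/23123)²·(1−372/5526)·9620/372 = 1.3775237
  55–64: (17597/23123)²·(1−2725/17597)·40500/2725 = 7.2745841
  → Var(ȳ_str) = 8.6521078.
Var(ȳ_srs) = (1 − 3097/23123)·52620/3097 = 14.71498.
deff = 8.6521078 / 14.71498 = 0.5880.

0.5880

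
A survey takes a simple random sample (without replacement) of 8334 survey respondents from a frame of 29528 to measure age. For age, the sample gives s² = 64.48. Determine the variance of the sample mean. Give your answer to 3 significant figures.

0.00555

Under SRS without replacement, Var(ȳ) = (1 − f)·s²/n with f = n/N = 8334/29528 = 0.28224059.
Var(ȳ) = (1 − 0.28224059)·64.48/8334 = 0.71775941·0.007736981 = 0.005553291.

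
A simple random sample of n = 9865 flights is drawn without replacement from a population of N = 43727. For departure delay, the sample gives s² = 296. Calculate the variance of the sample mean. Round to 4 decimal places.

Under SRS without replacement, Var(ȳ) = (1 − f)·s²/n with f = n/N = 9865/43727 = 0.22560432.
Var(ȳ) = (1 − 0.22560432)·296/9865 = 0.77439568·0.030005068 = 0.023235795.

0.0232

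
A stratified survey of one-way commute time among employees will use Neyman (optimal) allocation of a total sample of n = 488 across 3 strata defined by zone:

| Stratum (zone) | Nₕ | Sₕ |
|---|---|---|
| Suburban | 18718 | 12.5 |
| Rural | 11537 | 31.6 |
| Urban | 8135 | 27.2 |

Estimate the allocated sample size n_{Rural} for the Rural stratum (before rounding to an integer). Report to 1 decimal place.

217.0

Neyman allocation: nₕ = n·NₕSₕ / Σⱼ NⱼSⱼ.
Σ NⱼSⱼ = 18718·12.5 + 11537·31.6 + 8135·27.2 = 819816.2.
n_{Rural} = 488·11537·31.6 / 819816.2 = 217.0.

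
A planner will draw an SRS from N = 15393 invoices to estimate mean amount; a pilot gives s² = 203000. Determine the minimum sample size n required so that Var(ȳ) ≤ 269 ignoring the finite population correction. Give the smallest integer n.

Without fpc, n₀ = s²/D = 203000/269 = 754.6468.
Rounding up, n = 755.

755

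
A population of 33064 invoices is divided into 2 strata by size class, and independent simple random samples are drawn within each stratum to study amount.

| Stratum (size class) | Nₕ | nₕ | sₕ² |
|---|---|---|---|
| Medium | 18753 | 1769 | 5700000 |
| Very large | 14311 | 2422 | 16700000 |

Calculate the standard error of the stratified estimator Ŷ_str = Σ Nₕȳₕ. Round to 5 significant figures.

Var(Ŷ_str) = Σₕ Nₕ²(1 − fₕ)sₕ²/nₕ.
Medium: 18753²·(1 − 1769/18753)·5700000/1769 = 1.0262608 × 10^12.
Very large: 14311²·(1 − 2422/14311)·16700000/2422 = 1.1731611 × 10^12.
Sum = 2.1994219 × 10^12.
SE = √(2.1994219 × 10^12) = 1.4830 × 10^6.

1.4830 × 10^6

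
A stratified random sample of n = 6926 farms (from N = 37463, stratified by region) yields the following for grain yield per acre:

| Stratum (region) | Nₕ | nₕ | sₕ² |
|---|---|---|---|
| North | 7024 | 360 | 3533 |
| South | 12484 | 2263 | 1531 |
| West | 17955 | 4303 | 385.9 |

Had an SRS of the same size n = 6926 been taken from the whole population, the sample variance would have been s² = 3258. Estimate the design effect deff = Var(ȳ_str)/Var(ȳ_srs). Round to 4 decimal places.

1.0549

Var(ȳ_str) = Σ Wₕ²(1−fₕ)sₕ²/nₕ with Wₕ = Nₕ/37463:
  North: (7024/37463)²·(1−360/7024)·3533/360 = 0.32730717
  South: (12484/37463)²·(1−2263/12484)·1531/2263 = 0.061508152
  West: (17955/37463)²·(1−4303/17955)·385.9/4303 = 0.015663183
  → Var(ȳ_str) = 0.40447851.
Var(ȳ_srs) = (1 − 6926/37463)·3258/6926 = 0.38343558.
deff = 0.40447851 / 0.38343558 = 1.0549.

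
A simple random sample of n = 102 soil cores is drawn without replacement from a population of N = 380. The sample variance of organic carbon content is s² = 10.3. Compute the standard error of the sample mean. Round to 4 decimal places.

Under SRS without replacement, Var(ȳ) = (1 − f)·s²/n with f = n/N = 102/380 = 0.26842105.
Var(ȳ) = (1 − 0.26842105)·10.3/102 = 0.73157895·0.10098039 = 0.073875129.
SE(ȳ) = √(0.073875129) = 0.2718.

0.2718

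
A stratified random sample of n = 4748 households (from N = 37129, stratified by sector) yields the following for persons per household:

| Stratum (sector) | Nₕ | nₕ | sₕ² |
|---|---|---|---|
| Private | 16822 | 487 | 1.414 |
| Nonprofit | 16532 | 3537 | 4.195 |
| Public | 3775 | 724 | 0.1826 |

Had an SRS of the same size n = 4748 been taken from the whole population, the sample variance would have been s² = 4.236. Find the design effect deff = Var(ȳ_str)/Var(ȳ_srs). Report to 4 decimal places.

Var(ȳ_str) = Σ Wₕ²(1−fₕ)sₕ²/nₕ with Wₕ = Nₕ/37129:
  Private: (16822/37129)²·(1−487/16822)·1.414/487 = 5.7874961 × 10^-4
  Nonprofit: (16532/37129)²·(1−3537/16532)·4.195/3537 = 1.8482984 × 10^-4
  Public: (3775/37129)²·(1−724/3775)·0.1826/724 = 2.1071472 × 10^-6
  → Var(ȳ_str) = 7.656866 × 10^-4.
Var(ȳ_srs) = (1 − 4748/37129)·4.236/4748 = 7.780764 × 10^-4.
deff = (7.656866 × 10^-4) / (7.780764 × 10^-4) = 0.9841.

0.9841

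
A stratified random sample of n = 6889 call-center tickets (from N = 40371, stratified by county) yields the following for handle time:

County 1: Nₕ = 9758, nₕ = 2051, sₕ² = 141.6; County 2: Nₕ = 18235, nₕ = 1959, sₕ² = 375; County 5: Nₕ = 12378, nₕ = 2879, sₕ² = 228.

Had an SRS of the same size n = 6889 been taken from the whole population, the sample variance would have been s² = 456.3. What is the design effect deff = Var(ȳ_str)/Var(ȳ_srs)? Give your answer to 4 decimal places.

0.7966

Var(ȳ_str) = Σ Wₕ²(1−fₕ)sₕ²/nₕ with Wₕ = Nₕ/40371:
  County 1: (9758/40371)²·(1−2051/9758)·141.6/2051 = 0.0031856991
  County 2: (18235/40371)²·(1−1959/18235)·375/1959 = 0.034858706
  County 5: (12378/40371)²·(1−2879/12378)·228/2879 = 0.0057132409
  → Var(ȳ_str) = 0.043757646.
Var(ȳ_srs) = (1 − 6889/40371)·456.3/6889 = 0.054933361.
deff = 0.043757646 / 0.054933361 = 0.7966.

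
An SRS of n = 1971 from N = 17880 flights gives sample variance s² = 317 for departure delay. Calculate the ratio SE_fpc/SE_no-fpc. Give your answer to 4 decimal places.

0.9433

f = n/N = 1971/17880 = 0.11023490.
SE_no-fpc = √(s²/n) = 0.40103873; SE_fpc = √((1−f)s²/n) = 0.37828925.
Ratio = √(1−f) = 0.94327361.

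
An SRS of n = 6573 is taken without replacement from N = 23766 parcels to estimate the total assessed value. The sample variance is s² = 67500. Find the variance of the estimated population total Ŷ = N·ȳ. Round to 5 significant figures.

4.1961 × 10^9

Var(Ŷ) = N²·Var(ȳ) = N²·(1 − n/N)·s²/n.
f = 6573/23766 = 0.27657157; Var(ȳ) = 0.72342843·67500/6573 = 7.4290916.
Var(Ŷ) = 23766² · 7.4290916 = 4.19612 × 10^9.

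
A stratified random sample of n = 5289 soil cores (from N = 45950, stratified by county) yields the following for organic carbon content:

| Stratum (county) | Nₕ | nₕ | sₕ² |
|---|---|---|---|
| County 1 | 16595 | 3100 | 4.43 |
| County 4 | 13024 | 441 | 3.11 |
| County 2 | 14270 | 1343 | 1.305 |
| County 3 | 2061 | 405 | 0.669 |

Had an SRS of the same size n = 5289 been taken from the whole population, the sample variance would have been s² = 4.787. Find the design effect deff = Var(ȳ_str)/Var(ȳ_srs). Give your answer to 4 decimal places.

Var(ȳ_str) = Σ Wₕ²(1−fₕ)sₕ²/nₕ with Wₕ = Nₕ/45950:
  County 1: (16595/45950)²·(1−3100/16595)·4.43/3100 = 1.5157276 × 10^-4
  County 4: (13024/45950)²·(1−441/13024)·3.11/441 = 5.4736793 × 10^-4
  County 2: (14270/45950)²·(1−1343/14270)·1.305/1343 = 8.4895601 × 10^-5
  County 3: (2061/45950)²·(1−405/2061)·0.669/405 = 2.6701668 × 10^-6
  → Var(ȳ_str) = 7.8650646 × 10^-4.
Var(ȳ_srs) = (1 − 5289/45950)·4.787/5289 = 8.0090757 × 10^-4.
deff = (7.8650646 × 10^-4) / (8.0090757 × 10^-4) = 0.9820.

0.9820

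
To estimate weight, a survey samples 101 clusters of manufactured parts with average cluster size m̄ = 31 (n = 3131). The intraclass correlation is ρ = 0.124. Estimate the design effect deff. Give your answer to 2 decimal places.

deff = 1 + (31 − 1)·0.124 = 1 + 3.72 = 4.72.

4.72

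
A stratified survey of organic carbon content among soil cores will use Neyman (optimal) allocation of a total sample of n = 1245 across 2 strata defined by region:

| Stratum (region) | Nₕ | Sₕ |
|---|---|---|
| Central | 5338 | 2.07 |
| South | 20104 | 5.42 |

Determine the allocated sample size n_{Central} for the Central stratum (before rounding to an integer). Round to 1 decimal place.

Neyman allocation: nₕ = n·NₕSₕ / Σⱼ NⱼSⱼ.
Σ NⱼSⱼ = 5338·2.07 + 20104·5.42 = 120013.34.
n_{Central} = 1245·5338·2.07 / 120013.34 = 114.6.

114.6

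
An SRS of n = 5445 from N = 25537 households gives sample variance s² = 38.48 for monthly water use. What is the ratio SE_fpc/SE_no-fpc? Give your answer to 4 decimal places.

0.8870

f = n/N = 5445/25537 = 0.21322003.
SE_no-fpc = √(s²/n) = 0.084065653; SE_fpc = √((1−f)s²/n) = 0.074566754.
Ratio = √(1−f) = 0.88700618.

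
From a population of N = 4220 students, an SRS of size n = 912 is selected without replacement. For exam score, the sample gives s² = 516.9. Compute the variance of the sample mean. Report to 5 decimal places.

0.44429

Under SRS without replacement, Var(ȳ) = (1 − f)·s²/n with f = n/N = 912/4220 = 0.21611374.
Var(ȳ) = (1 − 0.21611374)·516.9/912 = 0.78388626·0.56677632 = 0.44428816.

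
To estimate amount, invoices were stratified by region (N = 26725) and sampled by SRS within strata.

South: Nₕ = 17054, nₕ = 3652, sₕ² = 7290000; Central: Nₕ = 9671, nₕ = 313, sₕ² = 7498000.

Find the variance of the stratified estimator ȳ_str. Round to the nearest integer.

Var(ȳ_str) = Σₕ Wₕ²(1 − fₕ)sₕ²/nₕ with Wₕ = Nₕ/N, N = 26725.
South: Wₕ = 0.63812909; term = 0.63812909²·(1 − 0.21414331)·7290000/3652 = 638.78867.
Central: Wₕ = 0.36187091; term = 0.36187091²·(1 − 0.03236480)·7498000/313 = 3035.4291.
Sum = 3674.2178.

3674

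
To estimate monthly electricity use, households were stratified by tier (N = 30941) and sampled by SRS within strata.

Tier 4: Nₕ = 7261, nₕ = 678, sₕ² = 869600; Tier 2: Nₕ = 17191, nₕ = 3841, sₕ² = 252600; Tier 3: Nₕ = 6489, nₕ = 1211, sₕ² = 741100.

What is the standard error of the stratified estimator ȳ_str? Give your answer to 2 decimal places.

10.08

Var(ȳ_str) = Σₕ Wₕ²(1 − fₕ)sₕ²/nₕ with Wₕ = Nₕ/N, N = 30941.
Tier 4: Wₕ = 0.23467244; term = 0.23467244²·(1 − 0.09337557)·869600/678 = 64.038542.
Tier 2: Wₕ = 0.55560583; term = 0.55560583²·(1 − 0.22343086)·252600/3841 = 15.765319.
Tier 3: Wₕ = 0.20972173; term = 0.20972173²·(1 − 0.18662352)·741100/1211 = 21.893295.
Sum = 101.69716.
SE = √(101.69716) = 10.08.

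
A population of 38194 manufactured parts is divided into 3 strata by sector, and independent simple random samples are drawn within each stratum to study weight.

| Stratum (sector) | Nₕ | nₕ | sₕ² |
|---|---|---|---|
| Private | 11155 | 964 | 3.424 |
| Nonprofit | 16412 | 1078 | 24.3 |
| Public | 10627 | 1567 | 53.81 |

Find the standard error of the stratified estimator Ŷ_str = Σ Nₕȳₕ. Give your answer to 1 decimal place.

Var(Ŷ_str) = Σₕ Nₕ²(1 − fₕ)sₕ²/nₕ.
Private: 11155²·(1 − 964/11155)·3.424/964 = 403778.41.
Nonprofit: 16412²·(1 − 1078/16412)·24.3/1078 = 5.6728915 × 10^6.
Public: 10627²·(1 − 1567/10627)·53.81/1567 = 3.3062286 × 10^6.
Sum = 9.3828985 × 10^6.
SE = √(9.3828985 × 10^6) = 3063.2.

3063.2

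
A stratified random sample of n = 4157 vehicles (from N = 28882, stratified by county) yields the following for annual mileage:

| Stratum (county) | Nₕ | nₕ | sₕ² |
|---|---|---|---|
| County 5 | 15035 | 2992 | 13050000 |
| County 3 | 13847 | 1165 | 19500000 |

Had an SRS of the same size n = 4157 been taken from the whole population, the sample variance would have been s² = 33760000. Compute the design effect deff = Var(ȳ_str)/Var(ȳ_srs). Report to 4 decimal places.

0.6430

Var(ȳ_str) = Σ Wₕ²(1−fₕ)sₕ²/nₕ with Wₕ = Nₕ/28882:
  County 5: (15035/28882)²·(1−2992/15035)·13050000/2992 = 946.7439
  County 3: (13847/28882)²·(1−1165/13847)·19500000/1165 = 3523.6892
  → Var(ȳ_str) = 4470.4331.
Var(ȳ_srs) = (1 − 4157/28882)·33760000/4157 = 6952.3472.
deff = 4470.4331 / 6952.3472 = 0.6430.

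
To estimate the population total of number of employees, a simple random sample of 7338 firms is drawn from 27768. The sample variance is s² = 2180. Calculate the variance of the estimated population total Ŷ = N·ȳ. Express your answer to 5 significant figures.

Var(Ŷ) = N²·Var(ȳ) = N²·(1 − n/N)·s²/n.
f = 7338/27768 = 0.26426102; Var(ȳ) = 0.73573898·2180/7338 = 0.21857604.
Var(Ŷ) = 27768² · 0.21857604 = 1.6853564 × 10^8.

1.6854 × 10^8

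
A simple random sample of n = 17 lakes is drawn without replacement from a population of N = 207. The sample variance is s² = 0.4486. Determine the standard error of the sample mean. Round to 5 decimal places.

0.15563

Under SRS without replacement, Var(ȳ) = (1 − f)·s²/n with f = n/N = 17/207 = 0.08212560.
Var(ȳ) = (1 − 0.08212560)·0.4486/17 = 0.91787440·0.026388235 = 0.024221086.
SE(ȳ) = √(0.024221086) = 0.15563.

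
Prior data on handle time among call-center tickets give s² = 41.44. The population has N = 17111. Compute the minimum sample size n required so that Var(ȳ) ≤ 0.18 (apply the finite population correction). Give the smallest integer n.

228

Without fpc, n₀ = s²/D = 41.44/0.18 = 230.2222.
With fpc, (1 − n/N)·s²/n ≤ D requires n ≥ n₀/(1 + n₀/N) = 230.2222/(1 + 230.2222/17111) = 227.1658.
Rounding up, n = 228.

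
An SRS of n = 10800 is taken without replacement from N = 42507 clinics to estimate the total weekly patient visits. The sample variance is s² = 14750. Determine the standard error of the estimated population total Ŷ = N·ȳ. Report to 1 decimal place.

Var(Ŷ) = N²·Var(ȳ) = N²·(1 − n/N)·s²/n.
f = 10800/42507 = 0.25407580; Var(ȳ) = 0.74592420·14750/10800 = 1.0187391.
Var(Ŷ) = 42507² · 1.0187391 = 1.8407037 × 10^9.
SE(Ŷ) = √(1.8407037 × 10^9) = 42903.4.

42903.4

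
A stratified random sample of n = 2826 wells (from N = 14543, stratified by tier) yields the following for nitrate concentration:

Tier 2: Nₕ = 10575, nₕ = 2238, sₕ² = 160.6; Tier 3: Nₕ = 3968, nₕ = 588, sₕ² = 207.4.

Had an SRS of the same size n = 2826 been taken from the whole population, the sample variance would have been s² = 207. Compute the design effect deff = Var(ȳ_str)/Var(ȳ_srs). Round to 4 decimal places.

0.8859

Var(ȳ_str) = Σ Wₕ²(1−fₕ)sₕ²/nₕ with Wₕ = Nₕ/14543:
  Tier 2: (10575/14543)²·(1−2238/10575)·160.6/2238 = 0.029913527
  Tier 3: (3968/14543)²·(1−588/3968)·207.4/588 = 0.022367208
  → Var(ȳ_str) = 0.052280735.
Var(ȳ_srs) = (1 − 2826/14543)·207/2826 = 0.059014756.
deff = 0.052280735 / 0.059014756 = 0.8859.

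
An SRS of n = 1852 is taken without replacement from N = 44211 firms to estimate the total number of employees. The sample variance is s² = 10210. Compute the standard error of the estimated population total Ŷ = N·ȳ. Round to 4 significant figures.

101600

Var(Ŷ) = N²·Var(ȳ) = N²·(1 − n/N)·s²/n.
f = 1852/44211 = 0.04189003; Var(ȳ) = 0.95810997·10210/1852 = 5.282021.
Var(Ŷ) = 44211² · 5.282021 = 1.0324304 × 10^10.
SE(Ŷ) = √(1.0324304 × 10^10) = 101600.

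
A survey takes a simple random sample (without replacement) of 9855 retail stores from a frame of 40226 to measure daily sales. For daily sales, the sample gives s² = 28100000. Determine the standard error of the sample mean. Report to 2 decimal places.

46.40

Under SRS without replacement, Var(ȳ) = (1 − f)·s²/n with f = n/N = 9855/40226 = 0.24499080.
Var(ȳ) = (1 − 0.24499080)·28100000/9855 = 0.75500920·2851.3445 = 2152.7913.
SE(ȳ) = √(2152.7913) = 46.40.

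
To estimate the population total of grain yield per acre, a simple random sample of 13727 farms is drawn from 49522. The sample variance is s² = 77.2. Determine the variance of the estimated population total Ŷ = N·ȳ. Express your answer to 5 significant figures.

Var(Ŷ) = N²·Var(ȳ) = N²·(1 − n/N)·s²/n.
f = 13727/49522 = 0.27718994; Var(ȳ) = 0.72281006·77.2/13727 = 0.0040650497.
Var(Ŷ) = 49522² · 0.0040650497 = 9.9692437 × 10^6.

9.9692 × 10^6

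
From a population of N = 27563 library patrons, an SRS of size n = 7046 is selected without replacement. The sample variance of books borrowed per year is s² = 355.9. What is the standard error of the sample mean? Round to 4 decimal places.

Under SRS without replacement, Var(ȳ) = (1 − f)·s²/n with f = n/N = 7046/27563 = 0.25563255.
Var(ȳ) = (1 − 0.25563255)·355.9/7046 = 0.74436745·0.050510928 = 0.037598691.
SE(ȳ) = √(0.037598691) = 0.1939.

0.1939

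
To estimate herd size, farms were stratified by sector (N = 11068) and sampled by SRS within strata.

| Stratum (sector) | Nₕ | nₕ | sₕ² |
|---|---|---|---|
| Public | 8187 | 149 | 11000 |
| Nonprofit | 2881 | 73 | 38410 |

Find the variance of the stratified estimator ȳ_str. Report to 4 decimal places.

Var(ȳ_str) = Σₕ Wₕ²(1 − fₕ)sₕ²/nₕ with Wₕ = Nₕ/N, N = 11068.
Public: Wₕ = 0.73970004; term = 0.73970004²·(1 − 0.01819958)·11000/149 = 39.658922.
Nonprofit: Wₕ = 0.26029996; term = 0.26029996²·(1 − 0.02533842)·38410/73 = 34.747496.
Sum = 74.406418.

74.4064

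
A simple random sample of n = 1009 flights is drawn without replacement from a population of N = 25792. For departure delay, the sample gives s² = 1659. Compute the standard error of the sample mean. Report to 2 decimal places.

Under SRS without replacement, Var(ȳ) = (1 − f)·s²/n with f = n/N = 1009/25792 = 0.03912066.
Var(ȳ) = (1 − 0.03912066)·1659/1009 = 0.96087934·1.6442022 = 1.5798799.
SE(ȳ) = √(1.5798799) = 1.26.

1.26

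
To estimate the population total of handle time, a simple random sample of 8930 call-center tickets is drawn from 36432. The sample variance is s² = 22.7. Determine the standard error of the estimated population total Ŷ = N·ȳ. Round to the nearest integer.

1596

Var(Ŷ) = N²·Var(ȳ) = N²·(1 − n/N)·s²/n.
f = 8930/36432 = 0.24511419; Var(ȳ) = 0.75488581·22.7/8930 = 0.0019189147.
Var(Ŷ) = 36432² · 0.0019189147 = 2.5469575 × 10^6.
SE(Ŷ) = √(2.5469575 × 10^6) = 1596.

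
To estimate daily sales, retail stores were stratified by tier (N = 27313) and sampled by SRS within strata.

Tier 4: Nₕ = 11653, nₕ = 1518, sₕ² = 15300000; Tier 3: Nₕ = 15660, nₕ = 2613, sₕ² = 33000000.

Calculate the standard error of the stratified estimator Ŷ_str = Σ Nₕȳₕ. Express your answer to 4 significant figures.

1.942 × 10^6

Var(Ŷ_str) = Σₕ Nₕ²(1 − fₕ)sₕ²/nₕ.
Tier 4: 11653²·(1 − 1518/11653)·15300000/1518 = 1.1903678 × 10^12.
Tier 3: 15660²·(1 − 2613/15660)·33000000/2613 = 2.5803401 × 10^12.
Sum = 3.7707079 × 10^12.
SE = √(3.7707079 × 10^12) = 1.942 × 10^6.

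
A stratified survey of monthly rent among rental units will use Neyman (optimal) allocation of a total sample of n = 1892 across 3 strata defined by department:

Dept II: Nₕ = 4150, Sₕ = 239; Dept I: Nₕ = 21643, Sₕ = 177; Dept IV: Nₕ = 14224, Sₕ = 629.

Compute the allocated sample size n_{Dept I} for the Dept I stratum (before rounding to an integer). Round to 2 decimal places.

Neyman allocation: nₕ = n·NₕSₕ / Σⱼ NⱼSⱼ.
Σ NⱼSⱼ = 4150·239 + 21643·177 + 14224·629 = 1.3769557 × 10^7.
n_{Dept I} = 1892·21643·177 / (1.3769557 × 10^7) = 526.37.

526.37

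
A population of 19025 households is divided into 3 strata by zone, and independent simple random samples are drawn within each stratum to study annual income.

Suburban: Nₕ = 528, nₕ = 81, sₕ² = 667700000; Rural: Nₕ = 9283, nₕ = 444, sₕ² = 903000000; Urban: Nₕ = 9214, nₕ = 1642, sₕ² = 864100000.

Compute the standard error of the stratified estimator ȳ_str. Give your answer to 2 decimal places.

Var(ȳ_str) = Σₕ Wₕ²(1 − fₕ)sₕ²/nₕ with Wₕ = Nₕ/N, N = 19025.
Suburban: Wₕ = 0.02775296; term = 0.02775296²·(1 − 0.15340909)·667700000/81 = 5375.1238.
Rural: Wₕ = 0.48793693; term = 0.48793693²·(1 − 0.04782937)·903000000/444 = 461048.84.
Urban: Wₕ = 0.48431012; term = 0.48431012²·(1 − 0.17820708)·864100000/1642 = 101437.92.
Sum = 567861.88.
SE = √(567861.88) = 753.57.

753.57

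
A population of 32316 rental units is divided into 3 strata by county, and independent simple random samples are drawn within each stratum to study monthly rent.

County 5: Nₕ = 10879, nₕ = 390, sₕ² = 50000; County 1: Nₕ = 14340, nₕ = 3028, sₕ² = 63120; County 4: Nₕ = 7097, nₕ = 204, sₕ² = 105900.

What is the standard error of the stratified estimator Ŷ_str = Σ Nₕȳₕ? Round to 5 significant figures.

208340

Var(Ŷ_str) = Σₕ Nₕ²(1 − fₕ)sₕ²/nₕ.
County 5: 10879²·(1 − 390/10879)·50000/390 = 1.4629466 × 10^10.
County 1: 14340²·(1 − 3028/14340)·63120/3028 = 3.3814243 × 10^9.
County 4: 7097²·(1 − 204/7097)·105900/204 = 2.5395039 × 10^10.
Sum = 4.3405929 × 10^10.
SE = √(4.3405929 × 10^10) = 208340.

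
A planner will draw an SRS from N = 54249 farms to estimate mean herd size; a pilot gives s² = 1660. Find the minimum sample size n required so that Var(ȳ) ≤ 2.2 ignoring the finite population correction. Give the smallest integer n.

755

Without fpc, n₀ = s²/D = 1660/2.2 = 754.5455.
Rounding up, n = 755.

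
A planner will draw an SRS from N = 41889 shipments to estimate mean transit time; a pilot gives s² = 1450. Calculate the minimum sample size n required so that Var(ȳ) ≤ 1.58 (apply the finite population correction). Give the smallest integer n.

Without fpc, n₀ = s²/D = 1450/1.58 = 917.7215.
With fpc, (1 − n/N)·s²/n ≤ D requires n ≥ n₀/(1 + n₀/N) = 917.7215/(1 + 917.7215/41889) = 898.0467.
Rounding up, n = 899.

899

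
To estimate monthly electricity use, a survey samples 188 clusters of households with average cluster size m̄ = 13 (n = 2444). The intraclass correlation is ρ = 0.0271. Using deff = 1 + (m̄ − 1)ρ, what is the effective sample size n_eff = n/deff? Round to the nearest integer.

deff = 1 + (13 − 1)·0.0271 = 1 + 0.3252 = 1.3252.
n_eff = 2444 / 1.3252 = 1844.

1844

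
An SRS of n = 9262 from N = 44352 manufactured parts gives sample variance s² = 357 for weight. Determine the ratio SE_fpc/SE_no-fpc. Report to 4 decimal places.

f = n/N = 9262/44352 = 0.20882937.
SE_no-fpc = √(s²/n) = 0.19632776; SE_fpc = √((1−f)s²/n) = 0.17462917.
Ratio = √(1−f) = 0.88947773.

0.8895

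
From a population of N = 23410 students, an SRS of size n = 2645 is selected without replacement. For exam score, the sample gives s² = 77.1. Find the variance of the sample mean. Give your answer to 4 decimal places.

0.0259

Under SRS without replacement, Var(ȳ) = (1 − f)·s²/n with f = n/N = 2645/23410 = 0.11298590.
Var(ȳ) = (1 − 0.11298590)·77.1/2645 = 0.88701410·0.029149338 = 0.025855874.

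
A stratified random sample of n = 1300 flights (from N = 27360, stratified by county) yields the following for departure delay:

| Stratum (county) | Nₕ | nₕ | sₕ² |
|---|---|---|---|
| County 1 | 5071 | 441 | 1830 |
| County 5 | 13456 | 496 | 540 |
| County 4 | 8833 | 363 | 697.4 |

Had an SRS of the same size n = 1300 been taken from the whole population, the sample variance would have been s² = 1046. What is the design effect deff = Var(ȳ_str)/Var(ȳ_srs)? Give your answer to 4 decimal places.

0.7513

Var(ȳ_str) = Σ Wₕ²(1−fₕ)sₕ²/nₕ with Wₕ = Nₕ/27360:
  County 1: (5071/27360)²·(1−441/5071)·1830/441 = 0.13015322
  County 5: (13456/27360)²·(1−496/13456)·540/496 = 0.25363015
  County 4: (8833/27360)²·(1−363/8833)·697.4/363 = 0.19201483
  → Var(ȳ_str) = 0.5757982.
Var(ȳ_srs) = (1 − 1300/27360)·1046/1300 = 0.76638439.
deff = 0.5757982 / 0.76638439 = 0.7513.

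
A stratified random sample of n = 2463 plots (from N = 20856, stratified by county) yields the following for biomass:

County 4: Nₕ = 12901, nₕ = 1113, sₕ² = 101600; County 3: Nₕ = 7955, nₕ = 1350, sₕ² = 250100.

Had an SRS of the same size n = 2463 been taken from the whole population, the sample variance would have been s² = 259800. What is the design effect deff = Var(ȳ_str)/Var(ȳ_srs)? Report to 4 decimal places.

0.5837

Var(ȳ_str) = Σ Wₕ²(1−fₕ)sₕ²/nₕ with Wₕ = Nₕ/20856:
  County 4: (12901/20856)²·(1−1113/12901)·101600/1113 = 31.915379
  County 3: (7955/20856)²·(1−1350/7955)·250100/1350 = 22.378496
  → Var(ȳ_str) = 54.293875.
Var(ȳ_srs) = (1 − 2463/20856)·259800/2463 = 93.024274.
deff = 54.293875 / 93.024274 = 0.5837.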